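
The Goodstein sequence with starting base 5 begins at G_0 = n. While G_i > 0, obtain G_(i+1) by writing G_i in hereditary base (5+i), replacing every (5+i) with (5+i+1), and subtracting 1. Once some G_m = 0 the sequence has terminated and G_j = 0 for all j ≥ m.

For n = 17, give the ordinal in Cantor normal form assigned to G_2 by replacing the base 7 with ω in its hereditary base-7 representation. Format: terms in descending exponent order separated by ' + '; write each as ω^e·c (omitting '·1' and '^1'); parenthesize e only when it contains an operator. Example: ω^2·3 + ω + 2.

i=0: 17 = 3·5 + 2 (b=5); 5→6: 3·6 + 2 = 20; 20−1 = 19
i=1: 19 = 3·6 + 1 (b=6); 6→7: 3·7 + 1 = 22; 22−1 = 21
i=2: 21 = 3·7 (b=7); 7→8: 3·8 = 24; 24−1 = 23

ω·3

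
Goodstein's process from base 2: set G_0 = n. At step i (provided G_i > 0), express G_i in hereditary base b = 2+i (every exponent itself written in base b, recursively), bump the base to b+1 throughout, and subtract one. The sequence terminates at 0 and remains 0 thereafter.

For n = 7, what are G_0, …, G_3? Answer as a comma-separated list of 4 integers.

7 —HB2→ 2^2 + 2 + 1 —bump→ 3^3 + 3 + 1 = 31 —(−1)→ 30
30 —HB3→ 3^3 + 3 —bump→ 4^4 + 4 = 260 —(−1)→ 259
259 —HB4→ 4^4 + 3 —bump→ 5^5 + 3 = 3128 —(−1)→ 3127

7, 30, 259, 3127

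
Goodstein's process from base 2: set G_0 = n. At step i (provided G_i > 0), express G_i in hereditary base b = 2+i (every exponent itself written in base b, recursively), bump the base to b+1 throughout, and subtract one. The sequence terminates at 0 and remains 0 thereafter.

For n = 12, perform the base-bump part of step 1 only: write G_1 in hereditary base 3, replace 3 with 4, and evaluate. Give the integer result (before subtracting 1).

1066

G_0=12  [base 2] 2^(2 + 1) + 2^2  →[2↦3]→  3^(3 + 1) + 3^3 = 108  −1 ⇒ G_1=107
G_1=107  [base 3] 3^(3 + 1) + 2·3^2 + 2·3 + 2  →[3↦4]→  4^(4 + 1) + 2·4^2 + 2·4 + 2 = 1066  −1 ⇒ G_2=1065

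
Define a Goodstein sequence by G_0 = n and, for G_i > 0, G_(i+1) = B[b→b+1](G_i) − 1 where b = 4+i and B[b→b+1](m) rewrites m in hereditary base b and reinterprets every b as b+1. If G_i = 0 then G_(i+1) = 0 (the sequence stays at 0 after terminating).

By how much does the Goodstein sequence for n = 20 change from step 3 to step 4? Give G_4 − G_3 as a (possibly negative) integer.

G_0 = 20. HB_4(20) = 4^2 + 4. Bump = 30. G_1 = 29.
G_1 = 29. HB_5(29) = 5^2 + 4. Bump = 40. G_2 = 39.
G_2 = 39. HB_6(39) = 6^2 + 3. Bump = 52. G_3 = 51.
G_3 = 51. HB_7(51) = 7^2 + 2. Bump = 66. G_4 = 65.

14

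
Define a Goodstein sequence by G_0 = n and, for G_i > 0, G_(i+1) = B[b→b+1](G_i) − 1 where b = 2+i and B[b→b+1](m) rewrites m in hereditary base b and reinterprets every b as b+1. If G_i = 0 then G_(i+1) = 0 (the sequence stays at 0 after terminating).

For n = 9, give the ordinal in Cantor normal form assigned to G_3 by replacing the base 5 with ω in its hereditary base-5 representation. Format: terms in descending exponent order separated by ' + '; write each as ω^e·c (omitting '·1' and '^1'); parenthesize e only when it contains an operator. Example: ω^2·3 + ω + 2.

ω^ω·3 + ω^3·3 + ω^2·3 + ω·3 + 2

i=0: 9 = 2^(2 + 1) + 1 (b=2); 2→3: 3^(3 + 1) + 1 = 82; 82−1 = 81
i=1: 81 = 3^(3 + 1) (b=3); 3→4: 4^(4 + 1) = 1024; 1024−1 = 1023
i=2: 1023 = 3·4^4 + 3·4^3 + 3·4^2 + 3·4 + 3 (b=4); 4→5: 3·5^5 + 3·5^3 + 3·5^2 + 3·5 + 3 = 9843; 9843−1 = 9842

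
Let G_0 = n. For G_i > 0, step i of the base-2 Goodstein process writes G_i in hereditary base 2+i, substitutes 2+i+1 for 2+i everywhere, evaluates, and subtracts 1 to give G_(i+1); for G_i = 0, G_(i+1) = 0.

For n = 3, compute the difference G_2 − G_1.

G_0 = 3. HB_2(3) = 2 + 1. Bump = 4. G_1 = 3.
G_1 = 3. HB_3(3) = 3. Bump = 4. G_2 = 3.

0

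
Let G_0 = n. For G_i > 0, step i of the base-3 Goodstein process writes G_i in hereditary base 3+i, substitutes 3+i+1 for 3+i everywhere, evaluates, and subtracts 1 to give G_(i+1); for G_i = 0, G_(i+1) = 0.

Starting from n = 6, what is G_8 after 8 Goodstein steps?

step 0: 6 = 2·3; sub 4 for 3: 2·4; = 8; G_1 = 8−1 = 7
step 1: 7 = 4 + 3; sub 5 for 4: 5 + 3; = 8; G_2 = 8−1 = 7
step 2: 7 = 5 + 2; sub 6 for 5: 6 + 2; = 8; G_3 = 8−1 = 7
step 3: 7 = 6 + 1; sub 7 for 6: 7 + 1; = 8; G_4 = 8−1 = 7
step 4: 7 = 7; sub 8 for 7: 8; = 8; G_5 = 8−1 = 7
step 5: 7 = 7; sub 9 for 8: 7; = 7; G_6 = 7−1 = 6
step 6: 6 = 6; sub 10 for 9: 6; = 6; G_7 = 6−1 = 5
step 7: 5 = 5; sub 11 for 10: 5; = 5; G_8 = 5−1 = 4

4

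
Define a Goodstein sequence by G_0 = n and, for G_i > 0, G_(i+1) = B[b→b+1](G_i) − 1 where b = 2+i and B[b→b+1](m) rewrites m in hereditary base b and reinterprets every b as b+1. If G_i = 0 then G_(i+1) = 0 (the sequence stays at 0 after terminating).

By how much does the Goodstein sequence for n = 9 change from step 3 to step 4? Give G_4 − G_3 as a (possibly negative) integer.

step 0: 9 = 2^(2 + 1) + 1; sub 3 for 2: 3^(3 + 1) + 1; = 82; G_1 = 82−1 = 81
step 1: 81 = 3^(3 + 1); sub 4 for 3: 4^(4 + 1); = 1024; G_2 = 1024−1 = 1023
step 2: 1023 = 3·4^4 + 3·4^3 + 3·4^2 + 3·4 + 3; sub 5 for 4: 3·5^5 + 3·5^3 + 3·5^2 + 3·5 + 3; = 9843; G_3 = 9843−1 = 9842
step 3: 9842 = 3·5^5 + 3·5^3 + 3·5^2 + 3·5 + 2; sub 6 for 5: 3·6^6 + 3·6^3 + 3·6^2 + 3·6 + 2; = 140744; G_4 = 140744−1 = 140743

130901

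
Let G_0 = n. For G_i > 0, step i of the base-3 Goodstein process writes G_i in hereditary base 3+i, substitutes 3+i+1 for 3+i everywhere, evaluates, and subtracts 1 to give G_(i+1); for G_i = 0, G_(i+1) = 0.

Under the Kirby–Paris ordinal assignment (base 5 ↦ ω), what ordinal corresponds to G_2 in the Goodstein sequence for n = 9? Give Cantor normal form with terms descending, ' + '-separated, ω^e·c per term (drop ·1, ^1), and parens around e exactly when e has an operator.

ω·3 + 2

G_0=9  [base 3] 3^2  →[3↦4]→  4^2 = 16  −1 ⇒ G_1=15
G_1=15  [base 4] 3·4 + 3  →[4↦5]→  3·5 + 3 = 18  −1 ⇒ G_2=17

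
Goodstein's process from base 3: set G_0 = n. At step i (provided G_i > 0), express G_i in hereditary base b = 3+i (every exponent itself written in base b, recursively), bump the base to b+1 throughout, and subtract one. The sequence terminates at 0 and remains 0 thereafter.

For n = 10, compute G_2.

24

base 3: 10 = 3^2 + 1; at 4: 4^2 + 1 = 17; next = 16
base 4: 16 = 4^2; at 5: 5^2 = 25; next = 24
base 5: 24 = 4·5 + 4; at 6: 4·6 + 4 = 28; next = 27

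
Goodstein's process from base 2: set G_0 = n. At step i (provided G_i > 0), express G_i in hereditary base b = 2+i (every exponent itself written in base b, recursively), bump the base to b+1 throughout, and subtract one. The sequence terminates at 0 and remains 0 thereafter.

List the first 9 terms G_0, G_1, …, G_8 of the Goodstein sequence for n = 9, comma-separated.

9, 81, 1023, 9842, 140743, 2471826, 50333399, 1162263921, 30000003325

G_0=9  [base 2] 2^(2 + 1) + 1  →[2↦3]→  3^(3 + 1) + 1 = 82  −1 ⇒ G_1=81
G_1=81  [base 3] 3^(3 + 1)  →[3↦4]→  4^(4 + 1) = 1024  −1 ⇒ G_2=1023
G_2=1023  [base 4] 3·4^4 + 3·4^3 + 3·4^2 + 3·4 + 3  →[4↦5]→  3·5^5 + 3·5^3 + 3·5^2 + 3·5 + 3 = 9843  −1 ⇒ G_3=9842
G_3=9842  [base 5] 3·5^5 + 3·5^3 + 3·5^2 + 3·5 + 2  →[5↦6]→  3·6^6 + 3·6^3 + 3·6^2 + 3·6 + 2 = 140744  −1 ⇒ G_4=140743
G_4=140743  [base 6] 3·6^6 + 3·6^3 + 3·6^2 + 3·6 + 1  →[6↦7]→  3·7^7 + 3·7^3 + 3·7^2 + 3·7 + 1 = 2471827  −1 ⇒ G_5=2471826
G_5=2471826  [base 7] 3·7^7 + 3·7^3 + 3·7^2 + 3·7  →[7↦8]→  3·8^8 + 3·8^3 + 3·8^2 + 3·8 = 50333400  −1 ⇒ G_6=50333399
G_6=50333399  [base 8] 3·8^8 + 3·8^3 + 3·8^2 + 2·8 + 7  →[8↦9]→  3·9^9 + 3·9^3 + 3·9^2 + 2·9 + 7 = 1162263922  −1 ⇒ G_7=1162263921
G_7=1162263921  [base 9] 3·9^9 + 3·9^3 + 3·9^2 + 2·9 + 6  →[9↦10]→  3·10^10 + 3·10^3 + 3·10^2 + 2·10 + 6 = 30000003326  −1 ⇒ G_8=30000003325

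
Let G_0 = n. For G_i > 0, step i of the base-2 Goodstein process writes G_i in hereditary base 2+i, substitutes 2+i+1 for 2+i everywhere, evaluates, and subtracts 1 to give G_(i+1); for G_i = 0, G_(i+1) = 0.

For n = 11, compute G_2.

step 0: 11 = 2^(2 + 1) + 2 + 1; sub 3 for 2: 3^(3 + 1) + 3 + 1; = 85; G_1 = 85−1 = 84
step 1: 84 = 3^(3 + 1) + 3; sub 4 for 3: 4^(4 + 1) + 4; = 1028; G_2 = 1028−1 = 1027

1027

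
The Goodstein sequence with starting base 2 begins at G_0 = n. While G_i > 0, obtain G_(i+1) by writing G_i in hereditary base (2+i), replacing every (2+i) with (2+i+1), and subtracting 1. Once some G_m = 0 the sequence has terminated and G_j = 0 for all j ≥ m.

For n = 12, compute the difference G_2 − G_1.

(0) 12|_2 = 2^(2 + 1) + 2^2 ↦ 3^(3 + 1) + 3^3|_3 = 108 ⇒ 107
(1) 107|_3 = 3^(3 + 1) + 2·3^2 + 2·3 + 2 ↦ 4^(4 + 1) + 2·4^2 + 2·4 + 2|_4 = 1066 ⇒ 1065

958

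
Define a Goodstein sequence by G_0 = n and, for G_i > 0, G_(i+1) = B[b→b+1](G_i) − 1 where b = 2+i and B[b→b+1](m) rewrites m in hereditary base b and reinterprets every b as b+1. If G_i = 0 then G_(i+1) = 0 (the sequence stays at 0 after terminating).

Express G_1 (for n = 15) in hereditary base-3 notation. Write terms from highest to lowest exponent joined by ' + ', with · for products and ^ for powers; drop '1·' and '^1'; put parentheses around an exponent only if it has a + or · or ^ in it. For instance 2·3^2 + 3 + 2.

3^(3 + 1) + 3^3 + 3

G_0 = 15. HB_2(15) = 2^(2 + 1) + 2^2 + 2 + 1. Bump = 112. G_1 = 111.
G_1 = 111. HB_3(111) = 3^(3 + 1) + 3^3 + 3. Bump = 1284. G_2 = 1283.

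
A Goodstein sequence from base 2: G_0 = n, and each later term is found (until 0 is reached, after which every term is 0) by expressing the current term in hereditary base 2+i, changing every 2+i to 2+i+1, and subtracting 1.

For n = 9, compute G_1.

81

step 0: 9 = 2^(2 + 1) + 1; sub 3 for 2: 3^(3 + 1) + 1; = 82; G_1 = 82−1 = 81
step 1: 81 = 3^(3 + 1); sub 4 for 3: 4^(4 + 1); = 1024; G_2 = 1024−1 = 1023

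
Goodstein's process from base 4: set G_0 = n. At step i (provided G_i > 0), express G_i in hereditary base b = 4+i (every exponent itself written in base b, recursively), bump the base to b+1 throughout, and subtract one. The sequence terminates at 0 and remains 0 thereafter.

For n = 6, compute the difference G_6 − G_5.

G_0=6  [base 4] 4 + 2  →[4↦5]→  5 + 2 = 7  −1 ⇒ G_1=6
G_1=6  [base 5] 5 + 1  →[5↦6]→  6 + 1 = 7  −1 ⇒ G_2=6
G_2=6  [base 6] 6  →[6↦7]→  7 = 7  −1 ⇒ G_3=6
G_3=6  [base 7] 6  →[7↦8]→  6 = 6  −1 ⇒ G_4=5
G_4=5  [base 8] 5  →[8↦9]→  5 = 5  −1 ⇒ G_5=4
G_5=4  [base 9] 4  →[9↦10]→  4 = 4  −1 ⇒ G_6=3

-1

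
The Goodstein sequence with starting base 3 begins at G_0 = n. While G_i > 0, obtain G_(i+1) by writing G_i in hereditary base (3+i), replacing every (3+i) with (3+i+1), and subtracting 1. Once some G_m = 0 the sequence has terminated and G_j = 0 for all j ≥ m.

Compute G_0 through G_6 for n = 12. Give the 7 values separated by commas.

i=0: 12 = 3^2 + 3 (b=3); 3→4: 4^2 + 4 = 20; 20−1 = 19
i=1: 19 = 4^2 + 3 (b=4); 4→5: 5^2 + 3 = 28; 28−1 = 27
i=2: 27 = 5^2 + 2 (b=5); 5→6: 6^2 + 2 = 38; 38−1 = 37
i=3: 37 = 6^2 + 1 (b=6); 6→7: 7^2 + 1 = 50; 50−1 = 49
i=4: 49 = 7^2 (b=7); 7→8: 8^2 = 64; 64−1 = 63
i=5: 63 = 7·8 + 7 (b=8); 8→9: 7·9 + 7 = 70; 70−1 = 69

12, 19, 27, 37, 49, 63, 69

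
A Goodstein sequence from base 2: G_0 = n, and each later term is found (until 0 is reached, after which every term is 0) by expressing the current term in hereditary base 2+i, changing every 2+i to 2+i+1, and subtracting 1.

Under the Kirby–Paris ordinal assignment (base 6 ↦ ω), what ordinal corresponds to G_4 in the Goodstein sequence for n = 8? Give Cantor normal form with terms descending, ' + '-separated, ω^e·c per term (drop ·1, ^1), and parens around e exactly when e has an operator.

ω^ω·2 + ω^2·2 + ω + 5

i=0: 8 = 2^(2 + 1) (b=2); 2→3: 3^(3 + 1) = 81; 81−1 = 80
i=1: 80 = 2·3^3 + 2·3^2 + 2·3 + 2 (b=3); 3→4: 2·4^4 + 2·4^2 + 2·4 + 2 = 554; 554−1 = 553
i=2: 553 = 2·4^4 + 2·4^2 + 2·4 + 1 (b=4); 4→5: 2·5^5 + 2·5^2 + 2·5 + 1 = 6311; 6311−1 = 6310
i=3: 6310 = 2·5^5 + 2·5^2 + 2·5 (b=5); 5→6: 2·6^6 + 2·6^2 + 2·6 = 93396; 93396−1 = 93395
i=4: 93395 = 2·6^6 + 2·6^2 + 6 + 5 (b=6); 6→7: 2·7^7 + 2·7^2 + 7 + 5 = 1647196; 1647196−1 = 1647195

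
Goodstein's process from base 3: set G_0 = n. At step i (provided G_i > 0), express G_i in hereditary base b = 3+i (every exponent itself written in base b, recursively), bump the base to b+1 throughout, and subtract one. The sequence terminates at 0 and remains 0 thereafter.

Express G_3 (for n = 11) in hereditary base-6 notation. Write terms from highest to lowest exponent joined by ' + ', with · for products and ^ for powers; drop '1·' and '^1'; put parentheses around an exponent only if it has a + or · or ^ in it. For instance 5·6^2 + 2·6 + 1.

5·6 + 5

[0] 11 ≡ 3^2 + 2 (base 3). Lift 4: 18. −1: 17.
[1] 17 ≡ 4^2 + 1 (base 4). Lift 5: 26. −1: 25.
[2] 25 ≡ 5^2 (base 5). Lift 6: 36. −1: 35.
[3] 35 ≡ 5·6 + 5 (base 6). Lift 7: 40. −1: 39.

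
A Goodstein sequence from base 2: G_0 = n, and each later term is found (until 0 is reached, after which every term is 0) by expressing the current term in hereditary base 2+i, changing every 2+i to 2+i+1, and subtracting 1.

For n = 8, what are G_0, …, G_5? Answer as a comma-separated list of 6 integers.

step 0: 8 = 2^(2 + 1); sub 3 for 2: 3^(3 + 1); = 81; G_1 = 81−1 = 80
step 1: 80 = 2·3^3 + 2·3^2 + 2·3 + 2; sub 4 for 3: 2·4^4 + 2·4^2 + 2·4 + 2; = 554; G_2 = 554−1 = 553
step 2: 553 = 2·4^4 + 2·4^2 + 2·4 + 1; sub 5 for 4: 2·5^5 + 2·5^2 + 2·5 + 1; = 6311; G_3 = 6311−1 = 6310
step 3: 6310 = 2·5^5 + 2·5^2 + 2·5; sub 6 for 5: 2·6^6 + 2·6^2 + 2·6; = 93396; G_4 = 93396−1 = 93395
step 4: 93395 = 2·6^6 + 2·6^2 + 6 + 5; sub 7 for 6: 2·7^7 + 2·7^2 + 7 + 5; = 1647196; G_5 = 1647196−1 = 1647195

8, 80, 553, 6310, 93395, 1647195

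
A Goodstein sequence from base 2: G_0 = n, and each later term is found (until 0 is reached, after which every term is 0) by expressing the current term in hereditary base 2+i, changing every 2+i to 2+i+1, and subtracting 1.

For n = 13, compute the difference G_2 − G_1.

[0] 13 ≡ 2^(2 + 1) + 2^2 + 1 (base 2). Lift 3: 109. −1: 108.
[1] 108 ≡ 3^(3 + 1) + 3^3 (base 3). Lift 4: 1280. −1: 1279.

1171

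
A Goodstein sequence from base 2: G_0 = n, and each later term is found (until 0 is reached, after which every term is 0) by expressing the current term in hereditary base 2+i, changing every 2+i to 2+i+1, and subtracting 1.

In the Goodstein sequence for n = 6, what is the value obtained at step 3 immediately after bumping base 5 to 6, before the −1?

6 —HB2→ 2^2 + 2 —bump→ 3^3 + 3 = 30 —(−1)→ 29
29 —HB3→ 3^3 + 2 —bump→ 4^4 + 2 = 258 —(−1)→ 257
257 —HB4→ 4^4 + 1 —bump→ 5^5 + 1 = 3126 —(−1)→ 3125

46656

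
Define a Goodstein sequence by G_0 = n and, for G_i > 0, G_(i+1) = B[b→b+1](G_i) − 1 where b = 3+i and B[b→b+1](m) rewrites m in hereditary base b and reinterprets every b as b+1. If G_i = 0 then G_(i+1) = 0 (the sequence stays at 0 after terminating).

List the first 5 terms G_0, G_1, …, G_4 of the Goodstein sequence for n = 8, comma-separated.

base 3: 8 = 2·3 + 2; at 4: 2·4 + 2 = 10; next = 9
base 4: 9 = 2·4 + 1; at 5: 2·5 + 1 = 11; next = 10
base 5: 10 = 2·5; at 6: 2·6 = 12; next = 11
base 6: 11 = 6 + 5; at 7: 7 + 5 = 12; next = 11

8, 9, 10, 11, 11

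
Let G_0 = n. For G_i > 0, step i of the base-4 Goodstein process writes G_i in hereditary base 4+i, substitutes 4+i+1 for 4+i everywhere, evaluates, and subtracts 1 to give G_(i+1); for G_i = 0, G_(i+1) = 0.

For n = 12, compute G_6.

12 —HB4→ 3·4 —bump→ 3·5 = 15 —(−1)→ 14
14 —HB5→ 2·5 + 4 —bump→ 2·6 + 4 = 16 —(−1)→ 15
15 —HB6→ 2·6 + 3 —bump→ 2·7 + 3 = 17 —(−1)→ 16
16 —HB7→ 2·7 + 2 —bump→ 2·8 + 2 = 18 —(−1)→ 17
17 —HB8→ 2·8 + 1 —bump→ 2·9 + 1 = 19 —(−1)→ 18
18 —HB9→ 2·9 —bump→ 2·10 = 20 —(−1)→ 19
19 —HB10→ 10 + 9 —bump→ 11 + 9 = 20 —(−1)→ 19

19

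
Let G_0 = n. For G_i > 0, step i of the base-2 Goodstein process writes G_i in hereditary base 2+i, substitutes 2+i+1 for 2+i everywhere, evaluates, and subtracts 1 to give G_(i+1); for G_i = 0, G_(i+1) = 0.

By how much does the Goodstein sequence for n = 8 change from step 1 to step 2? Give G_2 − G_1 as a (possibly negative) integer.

base 2: 8 = 2^(2 + 1); at 3: 3^(3 + 1) = 81; next = 80
base 3: 80 = 2·3^3 + 2·3^2 + 2·3 + 2; at 4: 2·4^4 + 2·4^2 + 2·4 + 2 = 554; next = 553

473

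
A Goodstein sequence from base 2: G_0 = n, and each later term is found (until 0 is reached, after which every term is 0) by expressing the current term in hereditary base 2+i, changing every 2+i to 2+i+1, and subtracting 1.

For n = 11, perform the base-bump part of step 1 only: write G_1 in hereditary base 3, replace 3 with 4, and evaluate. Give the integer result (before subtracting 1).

1028

i=0: 11 = 2^(2 + 1) + 2 + 1 (b=2); 2→3: 3^(3 + 1) + 3 + 1 = 85; 85−1 = 84
i=1: 84 = 3^(3 + 1) + 3 (b=3); 3→4: 4^(4 + 1) + 4 = 1028; 1028−1 = 1027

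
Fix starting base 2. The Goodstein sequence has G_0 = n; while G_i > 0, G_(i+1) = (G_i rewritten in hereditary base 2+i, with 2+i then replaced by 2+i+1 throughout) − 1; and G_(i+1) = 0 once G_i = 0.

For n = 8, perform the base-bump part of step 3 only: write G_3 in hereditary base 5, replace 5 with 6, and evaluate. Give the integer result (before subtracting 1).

93396

i=0: 8 = 2^(2 + 1) (b=2); 2→3: 3^(3 + 1) = 81; 81−1 = 80
i=1: 80 = 2·3^3 + 2·3^2 + 2·3 + 2 (b=3); 3→4: 2·4^4 + 2·4^2 + 2·4 + 2 = 554; 554−1 = 553
i=2: 553 = 2·4^4 + 2·4^2 + 2·4 + 1 (b=4); 4→5: 2·5^5 + 2·5^2 + 2·5 + 1 = 6311; 6311−1 = 6310
i=3: 6310 = 2·5^5 + 2·5^2 + 2·5 (b=5); 5→6: 2·6^6 + 2·6^2 + 2·6 = 93396; 93396−1 = 93395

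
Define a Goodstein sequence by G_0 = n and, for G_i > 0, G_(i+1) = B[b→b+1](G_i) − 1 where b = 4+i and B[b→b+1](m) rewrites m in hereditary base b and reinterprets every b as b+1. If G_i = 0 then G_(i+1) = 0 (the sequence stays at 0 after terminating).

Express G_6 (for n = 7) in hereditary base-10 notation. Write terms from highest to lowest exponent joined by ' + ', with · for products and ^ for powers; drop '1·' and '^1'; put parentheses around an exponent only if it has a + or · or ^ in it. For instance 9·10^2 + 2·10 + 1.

step 0: 7 = 4 + 3; sub 5 for 4: 5 + 3; = 8; G_1 = 8−1 = 7
step 1: 7 = 5 + 2; sub 6 for 5: 6 + 2; = 8; G_2 = 8−1 = 7
step 2: 7 = 6 + 1; sub 7 for 6: 7 + 1; = 8; G_3 = 8−1 = 7
step 3: 7 = 7; sub 8 for 7: 8; = 8; G_4 = 8−1 = 7
step 4: 7 = 7; sub 9 for 8: 7; = 7; G_5 = 7−1 = 6
step 5: 6 = 6; sub 10 for 9: 6; = 6; G_6 = 6−1 = 5
step 6: 5 = 5; sub 11 for 10: 5; = 5; G_7 = 5−1 = 4

5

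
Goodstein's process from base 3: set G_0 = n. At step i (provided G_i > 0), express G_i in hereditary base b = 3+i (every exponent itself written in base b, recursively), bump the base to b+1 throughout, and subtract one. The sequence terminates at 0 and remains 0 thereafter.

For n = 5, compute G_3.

G_0 = 5. HB_3(5) = 3 + 2. Bump = 6. G_1 = 5.
G_1 = 5. HB_4(5) = 4 + 1. Bump = 6. G_2 = 5.
G_2 = 5. HB_5(5) = 5. Bump = 6. G_3 = 5.
G_3 = 5. HB_6(5) = 5. Bump = 5. G_4 = 4.

5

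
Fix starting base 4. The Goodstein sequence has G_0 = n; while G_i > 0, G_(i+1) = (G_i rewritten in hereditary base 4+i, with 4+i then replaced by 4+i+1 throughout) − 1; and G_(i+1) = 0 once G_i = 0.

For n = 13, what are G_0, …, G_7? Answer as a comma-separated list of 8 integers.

13, 15, 17, 18, 19, 20, 21, 22

G_0 = 13. HB_4(13) = 3·4 + 1. Bump = 16. G_1 = 15.
G_1 = 15. HB_5(15) = 3·5. Bump = 18. G_2 = 17.
G_2 = 17. HB_6(17) = 2·6 + 5. Bump = 19. G_3 = 18.
G_3 = 18. HB_7(18) = 2·7 + 4. Bump = 20. G_4 = 19.
G_4 = 19. HB_8(19) = 2·8 + 3. Bump = 21. G_5 = 20.
G_5 = 20. HB_9(20) = 2·9 + 2. Bump = 22. G_6 = 21.
G_6 = 21. HB_10(21) = 2·10 + 1. Bump = 23. G_7 = 22.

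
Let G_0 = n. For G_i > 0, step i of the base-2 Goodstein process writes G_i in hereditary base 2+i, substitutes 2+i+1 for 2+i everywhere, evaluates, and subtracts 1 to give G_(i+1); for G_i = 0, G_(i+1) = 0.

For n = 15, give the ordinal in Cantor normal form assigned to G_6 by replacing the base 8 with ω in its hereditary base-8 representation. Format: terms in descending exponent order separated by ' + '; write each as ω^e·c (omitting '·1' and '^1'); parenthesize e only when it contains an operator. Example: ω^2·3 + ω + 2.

G_0=15  [base 2] 2^(2 + 1) + 2^2 + 2 + 1  →[2↦3]→  3^(3 + 1) + 3^3 + 3 + 1 = 112  −1 ⇒ G_1=111
G_1=111  [base 3] 3^(3 + 1) + 3^3 + 3  →[3↦4]→  4^(4 + 1) + 4^4 + 4 = 1284  −1 ⇒ G_2=1283
G_2=1283  [base 4] 4^(4 + 1) + 4^4 + 3  →[4↦5]→  5^(5 + 1) + 5^5 + 3 = 18753  −1 ⇒ G_3=18752
G_3=18752  [base 5] 5^(5 + 1) + 5^5 + 2  →[5↦6]→  6^(6 + 1) + 6^6 + 2 = 326594  −1 ⇒ G_4=326593
G_4=326593  [base 6] 6^(6 + 1) + 6^6 + 1  →[6↦7]→  7^(7 + 1) + 7^7 + 1 = 6588345  −1 ⇒ G_5=6588344
G_5=6588344  [base 7] 7^(7 + 1) + 7^7  →[7↦8]→  8^(8 + 1) + 8^8 = 150994944  −1 ⇒ G_6=150994943
G_6=150994943  [base 8] 8^(8 + 1) + 7·8^7 + 7·8^6 + 7·8^5 + 7·8^4 + 7·8^3 + 7·8^2 + 7·8 + 7  →[8↦9]→  9^(9 + 1) + 7·9^7 + 7·9^6 + 7·9^5 + 7·9^4 + 7·9^3 + 7·9^2 + 7·9 + 7 = 3524450281  −1 ⇒ G_7=3524450280

ω^(ω + 1) + ω^7·7 + ω^6·7 + ω^5·7 + ω^4·7 + ω^3·7 + ω^2·7 + ω·7 + 7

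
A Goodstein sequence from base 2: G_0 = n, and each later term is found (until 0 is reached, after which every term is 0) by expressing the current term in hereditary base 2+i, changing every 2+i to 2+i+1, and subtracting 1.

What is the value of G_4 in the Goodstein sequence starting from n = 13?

280711

step 0: 13 = 2^(2 + 1) + 2^2 + 1; sub 3 for 2: 3^(3 + 1) + 3^3 + 1; = 109; G_1 = 109−1 = 108
step 1: 108 = 3^(3 + 1) + 3^3; sub 4 for 3: 4^(4 + 1) + 4^4; = 1280; G_2 = 1280−1 = 1279
step 2: 1279 = 4^(4 + 1) + 3·4^3 + 3·4^2 + 3·4 + 3; sub 5 for 4: 5^(5 + 1) + 3·5^3 + 3·5^2 + 3·5 + 3; = 16093; G_3 = 16093−1 = 16092
step 3: 16092 = 5^(5 + 1) + 3·5^3 + 3·5^2 + 3·5 + 2; sub 6 for 5: 6^(6 + 1) + 3·6^3 + 3·6^2 + 3·6 + 2; = 280712; G_4 = 280712−1 = 280711
step 4: 280711 = 6^(6 + 1) + 3·6^3 + 3·6^2 + 3·6 + 1; sub 7 for 6: 7^(7 + 1) + 3·7^3 + 3·7^2 + 3·7 + 1; = 5765999; G_5 = 5765999−1 = 5765998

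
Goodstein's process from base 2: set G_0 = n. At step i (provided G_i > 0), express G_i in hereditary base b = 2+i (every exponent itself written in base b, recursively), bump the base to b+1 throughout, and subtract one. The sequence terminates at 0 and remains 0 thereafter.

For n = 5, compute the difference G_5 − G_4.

422

[0] 5 ≡ 2^2 + 1 (base 2). Lift 3: 28. −1: 27.
[1] 27 ≡ 3^3 (base 3). Lift 4: 256. −1: 255.
[2] 255 ≡ 3·4^3 + 3·4^2 + 3·4 + 3 (base 4). Lift 5: 468. −1: 467.
[3] 467 ≡ 3·5^3 + 3·5^2 + 3·5 + 2 (base 5). Lift 6: 776. −1: 775.
[4] 775 ≡ 3·6^3 + 3·6^2 + 3·6 + 1 (base 6). Lift 7: 1198. −1: 1197.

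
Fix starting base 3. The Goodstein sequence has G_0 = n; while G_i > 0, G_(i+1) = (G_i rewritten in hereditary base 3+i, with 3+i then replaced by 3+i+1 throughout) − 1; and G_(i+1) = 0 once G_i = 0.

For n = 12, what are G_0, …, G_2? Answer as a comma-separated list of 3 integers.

step 0: 12 = 3^2 + 3; sub 4 for 3: 4^2 + 4; = 20; G_1 = 20−1 = 19
step 1: 19 = 4^2 + 3; sub 5 for 4: 5^2 + 3; = 28; G_2 = 28−1 = 27

12, 19, 27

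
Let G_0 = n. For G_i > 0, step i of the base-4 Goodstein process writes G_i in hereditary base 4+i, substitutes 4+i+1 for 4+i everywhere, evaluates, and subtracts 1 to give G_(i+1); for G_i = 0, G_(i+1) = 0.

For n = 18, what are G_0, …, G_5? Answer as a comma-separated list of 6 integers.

i=0: 18 = 4^2 + 2 (b=4); 4→5: 5^2 + 2 = 27; 27−1 = 26
i=1: 26 = 5^2 + 1 (b=5); 5→6: 6^2 + 1 = 37; 37−1 = 36
i=2: 36 = 6^2 (b=6); 6→7: 7^2 = 49; 49−1 = 48
i=3: 48 = 6·7 + 6 (b=7); 7→8: 6·8 + 6 = 54; 54−1 = 53
i=4: 53 = 6·8 + 5 (b=8); 8→9: 6·9 + 5 = 59; 59−1 = 58

18, 26, 36, 48, 53, 58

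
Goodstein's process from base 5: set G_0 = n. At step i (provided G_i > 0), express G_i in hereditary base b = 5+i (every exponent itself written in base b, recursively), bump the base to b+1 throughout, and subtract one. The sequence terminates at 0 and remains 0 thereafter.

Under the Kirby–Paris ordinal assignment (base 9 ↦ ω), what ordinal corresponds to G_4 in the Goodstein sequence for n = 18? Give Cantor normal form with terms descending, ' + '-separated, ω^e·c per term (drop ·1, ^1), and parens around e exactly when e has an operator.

ω·2 + 8

i=0: 18 = 3·5 + 3 (b=5); 5→6: 3·6 + 3 = 21; 21−1 = 20
i=1: 20 = 3·6 + 2 (b=6); 6→7: 3·7 + 2 = 23; 23−1 = 22
i=2: 22 = 3·7 + 1 (b=7); 7→8: 3·8 + 1 = 25; 25−1 = 24
i=3: 24 = 3·8 (b=8); 8→9: 3·9 = 27; 27−1 = 26
i=4: 26 = 2·9 + 8 (b=9); 9→10: 2·10 + 8 = 28; 28−1 = 27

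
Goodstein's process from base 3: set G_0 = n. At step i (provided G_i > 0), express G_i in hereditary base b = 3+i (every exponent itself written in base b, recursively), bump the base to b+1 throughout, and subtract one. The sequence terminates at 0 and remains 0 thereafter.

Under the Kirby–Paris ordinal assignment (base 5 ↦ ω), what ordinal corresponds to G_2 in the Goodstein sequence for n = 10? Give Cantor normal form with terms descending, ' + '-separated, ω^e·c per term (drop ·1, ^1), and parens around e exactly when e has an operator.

ω·4 + 4

10 —HB3→ 3^2 + 1 —bump→ 4^2 + 1 = 17 —(−1)→ 16
16 —HB4→ 4^2 —bump→ 5^2 = 25 —(−1)→ 24
24 —HB5→ 4·5 + 4 —bump→ 4·6 + 4 = 28 —(−1)→ 27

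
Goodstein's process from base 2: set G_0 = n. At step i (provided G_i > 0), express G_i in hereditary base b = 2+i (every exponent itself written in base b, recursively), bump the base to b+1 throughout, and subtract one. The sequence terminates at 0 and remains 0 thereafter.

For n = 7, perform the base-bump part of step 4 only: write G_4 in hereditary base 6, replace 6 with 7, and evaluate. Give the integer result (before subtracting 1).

823544

[0] 7 ≡ 2^2 + 2 + 1 (base 2). Lift 3: 31. −1: 30.
[1] 30 ≡ 3^3 + 3 (base 3). Lift 4: 260. −1: 259.
[2] 259 ≡ 4^4 + 3 (base 4). Lift 5: 3128. −1: 3127.
[3] 3127 ≡ 5^5 + 2 (base 5). Lift 6: 46658. −1: 46657.
[4] 46657 ≡ 6^6 + 1 (base 6). Lift 7: 823544. −1: 823543.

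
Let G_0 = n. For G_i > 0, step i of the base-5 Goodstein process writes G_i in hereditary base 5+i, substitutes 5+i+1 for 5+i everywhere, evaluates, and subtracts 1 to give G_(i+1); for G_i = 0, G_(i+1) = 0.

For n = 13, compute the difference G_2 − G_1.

1

G_0=13  [base 5] 2·5 + 3  →[5↦6]→  2·6 + 3 = 15  −1 ⇒ G_1=14
G_1=14  [base 6] 2·6 + 2  →[6↦7]→  2·7 + 2 = 16  −1 ⇒ G_2=15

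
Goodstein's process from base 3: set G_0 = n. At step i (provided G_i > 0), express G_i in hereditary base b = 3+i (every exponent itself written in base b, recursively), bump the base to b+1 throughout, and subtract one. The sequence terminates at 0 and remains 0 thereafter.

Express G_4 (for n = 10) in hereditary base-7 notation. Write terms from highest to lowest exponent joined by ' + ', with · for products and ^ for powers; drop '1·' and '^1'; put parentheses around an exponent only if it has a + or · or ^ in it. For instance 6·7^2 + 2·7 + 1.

4·7 + 2

G_0=10  [base 3] 3^2 + 1  →[3↦4]→  4^2 + 1 = 17  −1 ⇒ G_1=16
G_1=16  [base 4] 4^2  →[4↦5]→  5^2 = 25  −1 ⇒ G_2=24
G_2=24  [base 5] 4·5 + 4  →[5↦6]→  4·6 + 4 = 28  −1 ⇒ G_3=27
G_3=27  [base 6] 4·6 + 3  →[6↦7]→  4·7 + 3 = 31  −1 ⇒ G_4=30
G_4=30  [base 7] 4·7 + 2  →[7↦8]→  4·8 + 2 = 34  −1 ⇒ G_5=33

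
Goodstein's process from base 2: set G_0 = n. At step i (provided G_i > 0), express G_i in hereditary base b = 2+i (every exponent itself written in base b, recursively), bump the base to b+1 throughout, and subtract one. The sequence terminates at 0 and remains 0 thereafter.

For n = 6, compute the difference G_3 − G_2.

2868

i=0: 6 = 2^2 + 2 (b=2); 2→3: 3^3 + 3 = 30; 30−1 = 29
i=1: 29 = 3^3 + 2 (b=3); 3→4: 4^4 + 2 = 258; 258−1 = 257
i=2: 257 = 4^4 + 1 (b=4); 4→5: 5^5 + 1 = 3126; 3126−1 = 3125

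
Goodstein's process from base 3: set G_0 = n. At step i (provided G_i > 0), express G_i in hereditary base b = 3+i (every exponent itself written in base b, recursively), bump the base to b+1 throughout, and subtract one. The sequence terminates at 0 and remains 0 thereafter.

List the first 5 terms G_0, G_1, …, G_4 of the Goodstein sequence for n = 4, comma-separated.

4, 4, 4, 3, 2

(0) 4|_3 = 3 + 1 ↦ 4 + 1|_4 = 5 ⇒ 4
(1) 4|_4 = 4 ↦ 5|_5 = 5 ⇒ 4
(2) 4|_5 = 4 ↦ 4|_6 = 4 ⇒ 3
(3) 3|_6 = 3 ↦ 3|_7 = 3 ⇒ 2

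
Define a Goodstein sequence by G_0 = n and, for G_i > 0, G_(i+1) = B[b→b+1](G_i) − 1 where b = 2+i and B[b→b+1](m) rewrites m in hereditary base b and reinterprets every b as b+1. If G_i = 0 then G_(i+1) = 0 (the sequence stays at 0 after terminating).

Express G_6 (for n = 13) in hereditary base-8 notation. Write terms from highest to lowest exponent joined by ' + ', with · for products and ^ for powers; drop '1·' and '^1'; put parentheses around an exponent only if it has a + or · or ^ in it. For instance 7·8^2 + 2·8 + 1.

i=0: 13 = 2^(2 + 1) + 2^2 + 1 (b=2); 2→3: 3^(3 + 1) + 3^3 + 1 = 109; 109−1 = 108
i=1: 108 = 3^(3 + 1) + 3^3 (b=3); 3→4: 4^(4 + 1) + 4^4 = 1280; 1280−1 = 1279
i=2: 1279 = 4^(4 + 1) + 3·4^3 + 3·4^2 + 3·4 + 3 (b=4); 4→5: 5^(5 + 1) + 3·5^3 + 3·5^2 + 3·5 + 3 = 16093; 16093−1 = 16092
i=3: 16092 = 5^(5 + 1) + 3·5^3 + 3·5^2 + 3·5 + 2 (b=5); 5→6: 6^(6 + 1) + 3·6^3 + 3·6^2 + 3·6 + 2 = 280712; 280712−1 = 280711
i=4: 280711 = 6^(6 + 1) + 3·6^3 + 3·6^2 + 3·6 + 1 (b=6); 6→7: 7^(7 + 1) + 3·7^3 + 3·7^2 + 3·7 + 1 = 5765999; 5765999−1 = 5765998
i=5: 5765998 = 7^(7 + 1) + 3·7^3 + 3·7^2 + 3·7 (b=7); 7→8: 8^(8 + 1) + 3·8^3 + 3·8^2 + 3·8 = 134219480; 134219480−1 = 134219479
i=6: 134219479 = 8^(8 + 1) + 3·8^3 + 3·8^2 + 2·8 + 7 (b=8); 8→9: 9^(9 + 1) + 3·9^3 + 3·9^2 + 2·9 + 7 = 3486786856; 3486786856−1 = 3486786855

8^(8 + 1) + 3·8^3 + 3·8^2 + 2·8 + 7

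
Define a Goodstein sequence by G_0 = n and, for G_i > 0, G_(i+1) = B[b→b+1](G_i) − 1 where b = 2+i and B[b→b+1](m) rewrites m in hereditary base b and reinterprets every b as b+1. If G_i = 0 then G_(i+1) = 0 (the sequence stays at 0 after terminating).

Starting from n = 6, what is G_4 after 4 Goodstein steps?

[0] 6 ≡ 2^2 + 2 (base 2). Lift 3: 30. −1: 29.
[1] 29 ≡ 3^3 + 2 (base 3). Lift 4: 258. −1: 257.
[2] 257 ≡ 4^4 + 1 (base 4). Lift 5: 3126. −1: 3125.
[3] 3125 ≡ 5^5 (base 5). Lift 6: 46656. −1: 46655.

46655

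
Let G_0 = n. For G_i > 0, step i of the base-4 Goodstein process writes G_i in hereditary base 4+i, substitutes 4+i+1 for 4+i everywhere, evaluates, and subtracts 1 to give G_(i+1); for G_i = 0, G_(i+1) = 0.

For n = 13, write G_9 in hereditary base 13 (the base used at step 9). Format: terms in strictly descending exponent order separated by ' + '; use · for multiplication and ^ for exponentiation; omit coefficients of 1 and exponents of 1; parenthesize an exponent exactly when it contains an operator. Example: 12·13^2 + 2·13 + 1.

13 + 10

base 4: 13 = 3·4 + 1; at 5: 3·5 + 1 = 16; next = 15
base 5: 15 = 3·5; at 6: 3·6 = 18; next = 17
base 6: 17 = 2·6 + 5; at 7: 2·7 + 5 = 19; next = 18
base 7: 18 = 2·7 + 4; at 8: 2·8 + 4 = 20; next = 19
base 8: 19 = 2·8 + 3; at 9: 2·9 + 3 = 21; next = 20
base 9: 20 = 2·9 + 2; at 10: 2·10 + 2 = 22; next = 21
base 10: 21 = 2·10 + 1; at 11: 2·11 + 1 = 23; next = 22
base 11: 22 = 2·11; at 12: 2·12 = 24; next = 23
base 12: 23 = 12 + 11; at 13: 13 + 11 = 24; next = 23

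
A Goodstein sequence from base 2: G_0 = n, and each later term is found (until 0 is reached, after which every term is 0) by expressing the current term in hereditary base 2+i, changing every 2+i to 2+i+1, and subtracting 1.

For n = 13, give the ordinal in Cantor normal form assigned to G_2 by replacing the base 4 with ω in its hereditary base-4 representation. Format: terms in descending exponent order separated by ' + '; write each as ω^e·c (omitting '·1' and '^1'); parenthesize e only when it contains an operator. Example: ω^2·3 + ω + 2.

(0) 13|_2 = 2^(2 + 1) + 2^2 + 1 ↦ 3^(3 + 1) + 3^3 + 1|_3 = 109 ⇒ 108
(1) 108|_3 = 3^(3 + 1) + 3^3 ↦ 4^(4 + 1) + 4^4|_4 = 1280 ⇒ 1279
(2) 1279|_4 = 4^(4 + 1) + 3·4^3 + 3·4^2 + 3·4 + 3 ↦ 5^(5 + 1) + 3·5^3 + 3·5^2 + 3·5 + 3|_5 = 16093 ⇒ 16092

ω^(ω + 1) + ω^3·3 + ω^2·3 + ω·3 + 3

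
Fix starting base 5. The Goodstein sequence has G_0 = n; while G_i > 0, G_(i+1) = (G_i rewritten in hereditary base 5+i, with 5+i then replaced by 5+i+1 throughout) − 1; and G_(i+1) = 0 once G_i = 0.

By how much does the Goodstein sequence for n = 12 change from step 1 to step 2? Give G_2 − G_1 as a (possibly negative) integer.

i=0: 12 = 2·5 + 2 (b=5); 5→6: 2·6 + 2 = 14; 14−1 = 13
i=1: 13 = 2·6 + 1 (b=6); 6→7: 2·7 + 1 = 15; 15−1 = 14

1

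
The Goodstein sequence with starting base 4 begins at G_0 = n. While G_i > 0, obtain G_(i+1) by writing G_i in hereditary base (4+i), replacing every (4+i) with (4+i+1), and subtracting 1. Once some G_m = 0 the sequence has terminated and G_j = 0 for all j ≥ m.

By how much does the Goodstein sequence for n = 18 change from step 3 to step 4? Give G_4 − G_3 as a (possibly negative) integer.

5

base 4: 18 = 4^2 + 2; at 5: 5^2 + 2 = 27; next = 26
base 5: 26 = 5^2 + 1; at 6: 6^2 + 1 = 37; next = 36
base 6: 36 = 6^2; at 7: 7^2 = 49; next = 48
base 7: 48 = 6·7 + 6; at 8: 6·8 + 6 = 54; next = 53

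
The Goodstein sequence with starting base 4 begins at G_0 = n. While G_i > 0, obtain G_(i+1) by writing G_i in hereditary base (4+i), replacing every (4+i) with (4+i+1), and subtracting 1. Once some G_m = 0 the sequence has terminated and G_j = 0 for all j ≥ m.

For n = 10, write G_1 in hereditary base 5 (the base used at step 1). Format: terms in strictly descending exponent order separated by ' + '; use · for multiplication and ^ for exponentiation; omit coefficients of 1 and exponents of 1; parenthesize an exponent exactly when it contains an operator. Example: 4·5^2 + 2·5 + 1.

2·5 + 1

[0] 10 ≡ 2·4 + 2 (base 4). Lift 5: 12. −1: 11.
[1] 11 ≡ 2·5 + 1 (base 5). Lift 6: 13. −1: 12.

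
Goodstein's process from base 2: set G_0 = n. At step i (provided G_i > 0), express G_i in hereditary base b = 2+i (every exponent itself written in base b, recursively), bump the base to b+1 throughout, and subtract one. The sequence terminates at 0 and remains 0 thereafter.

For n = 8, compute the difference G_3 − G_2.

(0) 8|_2 = 2^(2 + 1) ↦ 3^(3 + 1)|_3 = 81 ⇒ 80
(1) 80|_3 = 2·3^3 + 2·3^2 + 2·3 + 2 ↦ 2·4^4 + 2·4^2 + 2·4 + 2|_4 = 554 ⇒ 553
(2) 553|_4 = 2·4^4 + 2·4^2 + 2·4 + 1 ↦ 2·5^5 + 2·5^2 + 2·5 + 1|_5 = 6311 ⇒ 6310

5757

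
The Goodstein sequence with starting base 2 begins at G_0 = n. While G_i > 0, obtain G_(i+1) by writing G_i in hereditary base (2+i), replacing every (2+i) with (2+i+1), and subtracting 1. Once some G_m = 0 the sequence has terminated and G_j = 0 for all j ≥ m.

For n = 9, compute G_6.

(0) 9|_2 = 2^(2 + 1) + 1 ↦ 3^(3 + 1) + 1|_3 = 82 ⇒ 81
(1) 81|_3 = 3^(3 + 1) ↦ 4^(4 + 1)|_4 = 1024 ⇒ 1023
(2) 1023|_4 = 3·4^4 + 3·4^3 + 3·4^2 + 3·4 + 3 ↦ 3·5^5 + 3·5^3 + 3·5^2 + 3·5 + 3|_5 = 9843 ⇒ 9842
(3) 9842|_5 = 3·5^5 + 3·5^3 + 3·5^2 + 3·5 + 2 ↦ 3·6^6 + 3·6^3 + 3·6^2 + 3·6 + 2|_6 = 140744 ⇒ 140743
(4) 140743|_6 = 3·6^6 + 3·6^3 + 3·6^2 + 3·6 + 1 ↦ 3·7^7 + 3·7^3 + 3·7^2 + 3·7 + 1|_7 = 2471827 ⇒ 2471826
(5) 2471826|_7 = 3·7^7 + 3·7^3 + 3·7^2 + 3·7 ↦ 3·8^8 + 3·8^3 + 3·8^2 + 3·8|_8 = 50333400 ⇒ 50333399
(6) 50333399|_8 = 3·8^8 + 3·8^3 + 3·8^2 + 2·8 + 7 ↦ 3·9^9 + 3·9^3 + 3·9^2 + 2·9 + 7|_9 = 1162263922 ⇒ 1162263921

50333399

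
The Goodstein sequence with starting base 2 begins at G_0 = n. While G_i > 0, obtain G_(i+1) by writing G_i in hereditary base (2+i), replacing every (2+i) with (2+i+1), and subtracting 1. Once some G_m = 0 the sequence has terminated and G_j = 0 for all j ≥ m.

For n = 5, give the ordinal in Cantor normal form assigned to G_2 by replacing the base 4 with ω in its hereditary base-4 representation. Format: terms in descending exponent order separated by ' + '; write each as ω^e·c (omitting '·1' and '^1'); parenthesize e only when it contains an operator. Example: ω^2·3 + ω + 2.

base 2: 5 = 2^2 + 1; at 3: 3^3 + 1 = 28; next = 27
base 3: 27 = 3^3; at 4: 4^4 = 256; next = 255
base 4: 255 = 3·4^3 + 3·4^2 + 3·4 + 3; at 5: 3·5^3 + 3·5^2 + 3·5 + 3 = 468; next = 467

ω^3·3 + ω^2·3 + ω·3 + 3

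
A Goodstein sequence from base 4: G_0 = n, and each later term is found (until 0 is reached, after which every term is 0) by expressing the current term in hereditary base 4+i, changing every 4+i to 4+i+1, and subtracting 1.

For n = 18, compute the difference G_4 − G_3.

i=0: 18 = 4^2 + 2 (b=4); 4→5: 5^2 + 2 = 27; 27−1 = 26
i=1: 26 = 5^2 + 1 (b=5); 5→6: 6^2 + 1 = 37; 37−1 = 36
i=2: 36 = 6^2 (b=6); 6→7: 7^2 = 49; 49−1 = 48
i=3: 48 = 6·7 + 6 (b=7); 7→8: 6·8 + 6 = 54; 54−1 = 53

5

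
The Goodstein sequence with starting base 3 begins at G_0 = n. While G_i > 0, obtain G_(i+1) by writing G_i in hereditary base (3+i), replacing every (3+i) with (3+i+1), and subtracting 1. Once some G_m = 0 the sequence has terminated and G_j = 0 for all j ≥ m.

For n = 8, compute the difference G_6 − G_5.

0

step 0: 8 = 2·3 + 2; sub 4 for 3: 2·4 + 2; = 10; G_1 = 10−1 = 9
step 1: 9 = 2·4 + 1; sub 5 for 4: 2·5 + 1; = 11; G_2 = 11−1 = 10
step 2: 10 = 2·5; sub 6 for 5: 2·6; = 12; G_3 = 12−1 = 11
step 3: 11 = 6 + 5; sub 7 for 6: 7 + 5; = 12; G_4 = 12−1 = 11
step 4: 11 = 7 + 4; sub 8 for 7: 8 + 4; = 12; G_5 = 12−1 = 11
step 5: 11 = 8 + 3; sub 9 for 8: 9 + 3; = 12; G_6 = 12−1 = 11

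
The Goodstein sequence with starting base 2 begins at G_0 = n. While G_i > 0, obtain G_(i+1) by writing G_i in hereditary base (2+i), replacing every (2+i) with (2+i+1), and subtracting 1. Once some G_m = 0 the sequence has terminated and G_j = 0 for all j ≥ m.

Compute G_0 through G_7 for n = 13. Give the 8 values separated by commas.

i=0: 13 = 2^(2 + 1) + 2^2 + 1 (b=2); 2→3: 3^(3 + 1) + 3^3 + 1 = 109; 109−1 = 108
i=1: 108 = 3^(3 + 1) + 3^3 (b=3); 3→4: 4^(4 + 1) + 4^4 = 1280; 1280−1 = 1279
i=2: 1279 = 4^(4 + 1) + 3·4^3 + 3·4^2 + 3·4 + 3 (b=4); 4→5: 5^(5 + 1) + 3·5^3 + 3·5^2 + 3·5 + 3 = 16093; 16093−1 = 16092
i=3: 16092 = 5^(5 + 1) + 3·5^3 + 3·5^2 + 3·5 + 2 (b=5); 5→6: 6^(6 + 1) + 3·6^3 + 3·6^2 + 3·6 + 2 = 280712; 280712−1 = 280711
i=4: 280711 = 6^(6 + 1) + 3·6^3 + 3·6^2 + 3·6 + 1 (b=6); 6→7: 7^(7 + 1) + 3·7^3 + 3·7^2 + 3·7 + 1 = 5765999; 5765999−1 = 5765998
i=5: 5765998 = 7^(7 + 1) + 3·7^3 + 3·7^2 + 3·7 (b=7); 7→8: 8^(8 + 1) + 3·8^3 + 3·8^2 + 3·8 = 134219480; 134219480−1 = 134219479
i=6: 134219479 = 8^(8 + 1) + 3·8^3 + 3·8^2 + 2·8 + 7 (b=8); 8→9: 9^(9 + 1) + 3·9^3 + 3·9^2 + 2·9 + 7 = 3486786856; 3486786856−1 = 3486786855

13, 108, 1279, 16092, 280711, 5765998, 134219479, 3486786855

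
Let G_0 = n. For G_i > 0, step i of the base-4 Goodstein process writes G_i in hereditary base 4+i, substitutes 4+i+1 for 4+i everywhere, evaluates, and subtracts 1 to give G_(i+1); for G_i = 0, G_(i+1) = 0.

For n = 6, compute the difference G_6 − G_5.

step 0: 6 = 4 + 2; sub 5 for 4: 5 + 2; = 7; G_1 = 7−1 = 6
step 1: 6 = 5 + 1; sub 6 for 5: 6 + 1; = 7; G_2 = 7−1 = 6
step 2: 6 = 6; sub 7 for 6: 7; = 7; G_3 = 7−1 = 6
step 3: 6 = 6; sub 8 for 7: 6; = 6; G_4 = 6−1 = 5
step 4: 5 = 5; sub 9 for 8: 5; = 5; G_5 = 5−1 = 4
step 5: 4 = 4; sub 10 for 9: 4; = 4; G_6 = 4−1 = 3

-1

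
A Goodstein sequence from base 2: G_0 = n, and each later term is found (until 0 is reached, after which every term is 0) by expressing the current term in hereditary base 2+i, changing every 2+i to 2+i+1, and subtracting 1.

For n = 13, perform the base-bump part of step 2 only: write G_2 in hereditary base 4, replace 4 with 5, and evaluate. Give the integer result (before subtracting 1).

16093

i=0: 13 = 2^(2 + 1) + 2^2 + 1 (b=2); 2→3: 3^(3 + 1) + 3^3 + 1 = 109; 109−1 = 108
i=1: 108 = 3^(3 + 1) + 3^3 (b=3); 3→4: 4^(4 + 1) + 4^4 = 1280; 1280−1 = 1279
i=2: 1279 = 4^(4 + 1) + 3·4^3 + 3·4^2 + 3·4 + 3 (b=4); 4→5: 5^(5 + 1) + 3·5^3 + 3·5^2 + 3·5 + 3 = 16093; 16093−1 = 16092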